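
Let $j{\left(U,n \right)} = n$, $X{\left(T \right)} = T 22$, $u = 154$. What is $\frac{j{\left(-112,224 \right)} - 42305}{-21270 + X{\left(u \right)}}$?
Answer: $\frac{42081}{17882} \approx 2.3533$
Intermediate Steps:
$X{\left(T \right)} = 22 T$
$\frac{j{\left(-112,224 \right)} - 42305}{-21270 + X{\left(u \right)}} = \frac{224 - 42305}{-21270 + 22 \cdot 154} = - \frac{42081}{-21270 + 3388} = - \frac{42081}{-17882} = \left(-42081\right) \left(- \frac{1}{17882}\right) = \frac{42081}{17882}$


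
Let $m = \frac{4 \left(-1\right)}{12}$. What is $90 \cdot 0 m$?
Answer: $0$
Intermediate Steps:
$m = - \frac{1}{3}$ ($m = \left(-4\right) \frac{1}{12} = - \frac{1}{3} \approx -0.33333$)
$90 \cdot 0 m = 90 \cdot 0 \left(- \frac{1}{3}\right) = 0 \left(- \frac{1}{3}\right) = 0$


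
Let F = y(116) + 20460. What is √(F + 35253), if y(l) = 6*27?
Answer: 5*√2235 ≈ 236.38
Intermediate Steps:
y(l) = 162
F = 20622 (F = 162 + 20460 = 20622)
√(F + 35253) = √(20622 + 35253) = √55875 = 5*√2235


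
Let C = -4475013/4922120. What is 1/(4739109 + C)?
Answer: 4922120/23326458716067 ≈ 2.1101e-7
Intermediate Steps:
C = -4475013/4922120 (C = -4475013*1/4922120 = -4475013/4922120 ≈ -0.90916)
1/(4739109 + C) = 1/(4739109 - 4475013/4922120) = 1/(23326458716067/4922120) = 4922120/23326458716067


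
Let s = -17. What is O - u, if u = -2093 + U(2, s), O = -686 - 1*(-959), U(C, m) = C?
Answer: 2364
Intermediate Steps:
O = 273 (O = -686 + 959 = 273)
u = -2091 (u = -2093 + 2 = -2091)
O - u = 273 - 1*(-2091) = 273 + 2091 = 2364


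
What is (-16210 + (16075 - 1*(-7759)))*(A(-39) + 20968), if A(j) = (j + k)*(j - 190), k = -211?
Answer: 596334032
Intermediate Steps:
A(j) = (-211 + j)*(-190 + j) (A(j) = (j - 211)*(j - 190) = (-211 + j)*(-190 + j))
(-16210 + (16075 - 1*(-7759)))*(A(-39) + 20968) = (-16210 + (16075 - 1*(-7759)))*((40090 + (-39)**2 - 401*(-39)) + 20968) = (-16210 + (16075 + 7759))*((40090 + 1521 + 15639) + 20968) = (-16210 + 23834)*(57250 + 20968) = 7624*78218 = 596334032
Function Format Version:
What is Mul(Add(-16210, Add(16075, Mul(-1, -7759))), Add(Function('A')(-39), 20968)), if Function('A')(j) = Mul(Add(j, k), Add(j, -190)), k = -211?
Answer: 596334032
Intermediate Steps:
Function('A')(j) = Mul(Add(-211, j), Add(-190, j)) (Function('A')(j) = Mul(Add(j, -211), Add(j, -190)) = Mul(Add(-211, j), Add(-190, j)))
Mul(Add(-16210, Add(16075, Mul(-1, -7759))), Add(Function('A')(-39), 20968)) = Mul(Add(-16210, Add(16075, Mul(-1, -7759))), Add(Add(40090, Pow(-39, 2), Mul(-401, -39)), 20968)) = Mul(Add(-16210, Add(16075, 7759)), Add(Add(40090, 1521, 15639), 20968)) = Mul(Add(-16210, 23834), Add(57250, 20968)) = Mul(7624, 78218) = 596334032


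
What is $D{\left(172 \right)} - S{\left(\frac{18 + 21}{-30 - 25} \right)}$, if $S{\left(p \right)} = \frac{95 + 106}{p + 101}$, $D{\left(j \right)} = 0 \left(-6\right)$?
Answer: $- \frac{11055}{5516} \approx -2.0042$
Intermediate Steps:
$D{\left(j \right)} = 0$
$S{\left(p \right)} = \frac{201}{101 + p}$
$D{\left(172 \right)} - S{\left(\frac{18 + 21}{-30 - 25} \right)} = 0 - \frac{201}{101 + \frac{18 + 21}{-30 - 25}} = 0 - \frac{201}{101 + \frac{39}{-55}} = 0 - \frac{201}{101 + 39 \left(- \frac{1}{55}\right)} = 0 - \frac{201}{101 - \frac{39}{55}} = 0 - \frac{201}{\frac{5516}{55}} = 0 - 201 \cdot \frac{55}{5516} = 0 - \frac{11055}{5516} = - \frac{11055}{5516}$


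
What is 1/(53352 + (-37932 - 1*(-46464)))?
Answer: 1/61884 ≈ 1.6159e-5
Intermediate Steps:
1/(53352 + (-37932 - 1*(-46464))) = 1/(53352 + (-37932 + 46464)) = 1/(53352 + 8532) = 1/61884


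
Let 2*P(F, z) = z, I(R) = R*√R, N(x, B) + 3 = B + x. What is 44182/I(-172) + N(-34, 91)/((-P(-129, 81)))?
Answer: -4/3 + 22091*I*√43/7396 ≈ -1.3333 + 19.586*I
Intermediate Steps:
N(x, B) = -3 + B + x (N(x, B) = -3 + (B + x) = -3 + B + x)
I(R) = R^(3/2)
P(F, z) = z/2
44182/I(-172) + N(-34, 91)/((-P(-129, 81))) = 44182/((-172)^(3/2)) + (-3 + 91 - 34)/((-81/2)) = 44182/((-344*I*√43)) + 54/((-1*81/2)) = 44182*(I*√43/14792) + 54/(-81/2) = 22091*I*√43/7396 + 54*(-2/81) = 22091*I*√43/7396 - 4/3 = -4/3 + 22091*I*√43/7396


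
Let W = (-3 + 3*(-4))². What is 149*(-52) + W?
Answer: -7523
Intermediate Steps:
W = 225 (W = (-3 - 12)² = (-15)² = 225)
149*(-52) + W = 149*(-52) + 225 = -7748 + 225 = -7523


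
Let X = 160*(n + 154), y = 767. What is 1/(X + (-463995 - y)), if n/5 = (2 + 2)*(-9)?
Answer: -1/468922 ≈ -2.1326e-6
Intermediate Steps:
n = -180 (n = 5*((2 + 2)*(-9)) = 5*(4*(-9)) = 5*(-36) = -180)
X = -4160 (X = 160*(-180 + 154) = 160*(-26) = -4160)
1/(X + (-463995 - y)) = 1/(-4160 + (-463995 - 1*767)) = 1/(-4160 + (-463995 - 767)) = 1/(-4160 - 464762) = 1/(-468922) = -1/468922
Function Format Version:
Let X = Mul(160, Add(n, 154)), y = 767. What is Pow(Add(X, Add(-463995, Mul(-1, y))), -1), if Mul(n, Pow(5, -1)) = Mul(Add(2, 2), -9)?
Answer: Rational(-1, 468922) ≈ -2.1326e-6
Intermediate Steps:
n = -180 (n = Mul(5, Mul(Add(2, 2), -9)) = Mul(5, Mul(4, -9)) = Mul(5, -36) = -180)
X = -4160 (X = Mul(160, Add(-180, 154)) = Mul(160, -26) = -4160)
Pow(Add(X, Add(-463995, Mul(-1, y))), -1) = Pow(Add(-4160, Add(-463995, Mul(-1, 767))), -1) = Pow(Add(-4160, Add(-463995, -767)), -1) = Pow(Add(-4160, -464762), -1) = Pow(-468922, -1) = Rational(-1, 468922)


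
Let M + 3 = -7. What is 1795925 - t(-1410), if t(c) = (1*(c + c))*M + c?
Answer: 1769135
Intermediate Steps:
M = -10 (M = -3 - 7 = -10)
t(c) = -19*c (t(c) = (1*(c + c))*(-10) + c = (1*(2*c))*(-10) + c = (2*c)*(-10) + c = -20*c + c = -19*c)
1795925 - t(-1410) = 1795925 - (-19)*(-1410) = 1795925 - 1*26790 = 1795925 - 26790 = 1769135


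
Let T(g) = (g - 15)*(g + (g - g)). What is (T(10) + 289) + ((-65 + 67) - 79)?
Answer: 162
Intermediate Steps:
T(g) = g*(-15 + g) (T(g) = (-15 + g)*(g + 0) = (-15 + g)*g = g*(-15 + g))
(T(10) + 289) + ((-65 + 67) - 79) = (10*(-15 + 10) + 289) + ((-65 + 67) - 79) = (10*(-5) + 289) + (2 - 79) = (-50 + 289) - 77 = 239 - 77 = 162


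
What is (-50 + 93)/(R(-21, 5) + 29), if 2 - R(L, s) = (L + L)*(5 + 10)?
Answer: 43/661 ≈ 0.065053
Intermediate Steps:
R(L, s) = 2 - 30*L (R(L, s) = 2 - (L + L)*(5 + 10) = 2 - 2*L*15 = 2 - 30*L)
(-50 + 93)/(R(-21, 5) + 29) = (-50 + 93)/((2 - 30*(-21)) + 29) = 43/((2 + 630) + 29) = 43/(632 + 29) = 43/661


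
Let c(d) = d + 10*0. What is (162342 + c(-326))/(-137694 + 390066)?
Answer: 40504/63093 ≈ 0.64197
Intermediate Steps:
c(d) = d (c(d) = d + 0 = d)
(162342 + c(-326))/(-137694 + 390066) = (162342 - 326)/(-137694 + 390066) = 162016/252372 = 162016*(1/252372) = 40504/63093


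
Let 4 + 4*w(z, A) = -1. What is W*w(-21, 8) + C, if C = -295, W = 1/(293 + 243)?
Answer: -632485/2144 ≈ -295.00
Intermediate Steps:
W = 1/536 ≈ 0.0018657
w(z, A) = -5/4 (w(z, A) = -1 + (¼)*(-1) = -1 - ¼ = -5/4)
W*w(-21, 8) + C = (1/536)*(-5/4) - 295 = -5/2144 - 295 = -632485/2144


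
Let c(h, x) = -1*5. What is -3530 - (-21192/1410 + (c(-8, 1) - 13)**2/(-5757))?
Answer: -1585103162/450965 ≈ -3514.9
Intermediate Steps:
c(h, x) = -5
-3530 - (-21192/1410 + (c(-8, 1) - 13)**2/(-5757)) = -3530 - (-21192/1410 + (-5 - 13)**2/(-5757)) = -3530 - (-21192*1/1410 + (-18)**2*(-1/5757)) = -3530 - (-3532/235 + 324*(-1/5757)) = -3530 - (-3532/235 - 108/1919) = -3530 - 1*(-6803288/450965) = -3530 + 6803288/450965 = -1585103162/450965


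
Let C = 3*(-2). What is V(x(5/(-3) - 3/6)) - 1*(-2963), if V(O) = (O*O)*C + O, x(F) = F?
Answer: 8798/3 ≈ 2932.7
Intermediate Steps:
C = -6
V(O) = O - 6*O² (V(O) = (O*O)*(-6) + O = O²*(-6) + O = -6*O² + O = O - 6*O²)
V(x(5/(-3) - 3/6)) - 1*(-2963) = (5/(-3) - 3/6)*(1 - 6*(5/(-3) - 3/6)) - 1*(-2963) = (5*(-⅓) - 3*⅙)*(1 - 6*(5*(-⅓) - 3*⅙)) + 2963 = (-5/3 - ½)*(1 - 6*(-5/3 - ½)) + 2963 = -13*(1 - 6*(-13/6))/6 + 2963 = -13*(1 + 13)/6 + 2963 = -13/6*14 + 2963 = -91/3 + 2963 = 8798/3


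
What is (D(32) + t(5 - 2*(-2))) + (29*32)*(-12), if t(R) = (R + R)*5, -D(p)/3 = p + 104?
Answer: -11454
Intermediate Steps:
D(p) = -312 - 3*p (D(p) = -3*(p + 104) = -3*(104 + p) = -312 - 3*p)
t(R) = 10*R (t(R) = (2*R)*5 = 10*R)
(D(32) + t(5 - 2*(-2))) + (29*32)*(-12) = ((-312 - 3*32) + 10*(5 - 2*(-2))) + (29*32)*(-12) = ((-312 - 96) + 10*(5 + 4)) + 928*(-12) = (-408 + 10*9) - 11136 = (-408 + 90) - 11136 = -318 - 11136 = -11454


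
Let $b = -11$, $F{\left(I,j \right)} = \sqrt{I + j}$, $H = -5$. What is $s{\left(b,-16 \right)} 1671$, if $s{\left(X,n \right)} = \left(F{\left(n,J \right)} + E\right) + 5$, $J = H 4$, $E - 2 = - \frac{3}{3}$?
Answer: $10026 + 10026 i \approx 10026.0 + 10026.0 i$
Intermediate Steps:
$E = 1$ ($E = 2 - \frac{3}{3} = 2 - 1 = 1$)
$J = -20$ ($J = \left(-5\right) 4 = -20$)
$s{\left(X,n \right)} = 6 + \sqrt{-20 + n}$ ($s{\left(X,n \right)} = \left(\sqrt{n - 20} + 1\right) + 5 = \left(\sqrt{-20 + n} + 1\right) + 5 = \left(1 + \sqrt{-20 + n}\right) + 5 = 6 + \sqrt{-20 + n}$)
$s{\left(b,-16 \right)} 1671 = \left(6 + \sqrt{-20 - 16}\right) 1671 = \left(6 + \sqrt{-36}\right) 1671 = \left(6 + 6 i\right) 1671 = 10026 + 10026 i$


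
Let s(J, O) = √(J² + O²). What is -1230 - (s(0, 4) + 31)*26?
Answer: -2140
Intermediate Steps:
-1230 - (s(0, 4) + 31)*26 = -1230 - (√(0² + 4²) + 31)*26 = -1230 - (√(0 + 16) + 31)*26 = -1230 - (√16 + 31)*26 = -1230 - (4 + 31)*26 = -1230 - 35*26 = -1230 - 1*910 = -1230 - 910 = -2140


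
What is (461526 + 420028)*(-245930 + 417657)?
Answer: 151386623758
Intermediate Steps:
(461526 + 420028)*(-245930 + 417657) = 881554*171727 = 151386623758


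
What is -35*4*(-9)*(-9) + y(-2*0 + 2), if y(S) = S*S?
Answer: -11336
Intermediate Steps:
y(S) = S²
-35*4*(-9)*(-9) + y(-2*0 + 2) = -35*4*(-9)*(-9) + (-2*0 + 2)² = -(-1260)*(-9) + (0 + 2)² = -35*324 + 2² = -11340 + 4 = -11336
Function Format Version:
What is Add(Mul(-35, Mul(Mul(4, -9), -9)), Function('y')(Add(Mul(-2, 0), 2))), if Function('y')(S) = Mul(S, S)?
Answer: -11336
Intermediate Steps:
Function('y')(S) = Pow(S, 2)
Add(Mul(-35, Mul(Mul(4, -9), -9)), Function('y')(Add(Mul(-2, 0), 2))) = Add(Mul(-35, Mul(Mul(4, -9), -9)), Pow(Add(Mul(-2, 0), 2), 2)) = Add(Mul(-35, Mul(-36, -9)), Pow(Add(0, 2), 2)) = Add(Mul(-35, 324), Pow(2, 2)) = Add(-11340, 4) = -11336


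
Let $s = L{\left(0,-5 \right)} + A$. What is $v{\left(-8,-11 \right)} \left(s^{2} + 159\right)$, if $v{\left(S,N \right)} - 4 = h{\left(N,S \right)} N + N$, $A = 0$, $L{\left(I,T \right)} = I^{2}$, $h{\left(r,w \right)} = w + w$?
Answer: $26871$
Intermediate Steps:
$h{\left(r,w \right)} = 2 w$
$s = 0$ ($s = 0^{2} + 0 = 0 + 0 = 0$)
$v{\left(S,N \right)} = 4 + N + 2 N S$ ($v{\left(S,N \right)} = 4 + \left(2 S N + N\right) = 4 + \left(2 N S + N\right) = 4 + \left(N + 2 N S\right) = 4 + N + 2 N S$)
$v{\left(-8,-11 \right)} \left(s^{2} + 159\right) = \left(4 - 11 + 2 \left(-11\right) \left(-8\right)\right) \left(0^{2} + 159\right) = \left(4 - 11 + 176\right) \left(0 + 159\right) = 169 \cdot 159 = 26871$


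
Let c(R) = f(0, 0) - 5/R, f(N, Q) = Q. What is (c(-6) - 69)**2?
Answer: 167281/36 ≈ 4646.7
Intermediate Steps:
c(R) = -5/R (c(R) = 0 - 5/R = -5/R)
(c(-6) - 69)**2 = (-5/(-6) - 69)**2 = (-5*(-1/6) - 69)**2 = (5/6 - 69)**2 = (-409/6)**2 = 167281/36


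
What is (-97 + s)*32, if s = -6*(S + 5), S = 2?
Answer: -4448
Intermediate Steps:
s = -42 (s = -6*(2 + 5) = -6*7 = -42)
(-97 + s)*32 = (-97 - 42)*32 = -139*32 = -4448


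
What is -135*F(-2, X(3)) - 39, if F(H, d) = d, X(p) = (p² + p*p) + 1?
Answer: -2604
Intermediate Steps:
X(p) = 1 + 2*p² (X(p) = (p² + p²) + 1 = 2*p² + 1 = 1 + 2*p²)
-135*F(-2, X(3)) - 39 = -135*(1 + 2*3²) - 39 = -135*(1 + 2*9) - 39 = -135*(1 + 18) - 39 = -135*19 - 39 = -2565 - 39 = -2604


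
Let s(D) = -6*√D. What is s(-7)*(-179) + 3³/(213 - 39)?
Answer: 9/58 + 1074*I*√7 ≈ 0.15517 + 2841.5*I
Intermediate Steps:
s(-7)*(-179) + 3³/(213 - 39) = -6*I*√7*(-179) + 3³/(213 - 39) = -6*I*√7*(-179) + 27/174 = -6*I*√7*(-179) + 27*(1/174) = 1074*I*√7 + 9/58 = 9/58 + 1074*I*√7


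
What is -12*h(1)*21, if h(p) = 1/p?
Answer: -252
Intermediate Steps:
-12*h(1)*21 = -12/1*21 = -12*1*21 = -12*21 = -252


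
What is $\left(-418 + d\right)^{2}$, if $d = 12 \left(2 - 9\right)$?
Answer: $252004$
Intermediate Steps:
$d = -84$ ($d = 12 \left(-7\right) = -84$)
$\left(-418 + d\right)^{2} = \left(-418 - 84\right)^{2} = \left(-502\right)^{2} = 252004$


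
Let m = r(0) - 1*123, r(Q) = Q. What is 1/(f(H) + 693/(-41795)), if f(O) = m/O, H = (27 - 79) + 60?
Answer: -334360/5146329 ≈ -0.064971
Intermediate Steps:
m = -123 (m = 0 - 1*123 = 0 - 123 = -123)
H = 8 (H = -52 + 60 = 8)
f(O) = -123/O
1/(f(H) + 693/(-41795)) = 1/(-123/8 + 693/(-41795)) = 1/(-123*⅛ + 693*(-1/41795)) = 1/(-123/8 - 693/41795) = 1/(-5146329/334360) = -334360/5146329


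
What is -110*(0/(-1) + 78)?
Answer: -8580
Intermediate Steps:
-110*(0/(-1) + 78) = -110*(0*(-1) + 78) = -110*(0 + 78) = -110*78 = -8580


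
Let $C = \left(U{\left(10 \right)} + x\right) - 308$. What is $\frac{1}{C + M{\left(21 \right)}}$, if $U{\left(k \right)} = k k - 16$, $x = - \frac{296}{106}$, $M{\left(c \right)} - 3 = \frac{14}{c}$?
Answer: $- \frac{159}{35477} \approx -0.0044818$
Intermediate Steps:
$M{\left(c \right)} = 3 + \frac{14}{c}$
$x = - \frac{148}{53}$ ($x = \left(-296\right) \frac{1}{106} = - \frac{148}{53} \approx -2.7925$)
$U{\left(k \right)} = -16 + k^{2}$ ($U{\left(k \right)} = k^{2} - 16 = -16 + k^{2}$)
$C = - \frac{12020}{53}$ ($C = \left(\left(-16 + 10^{2}\right) - \frac{148}{53}\right) - 308 = \left(\left(-16 + 100\right) - \frac{148}{53}\right) - 308 = \left(84 - \frac{148}{53}\right) - 308 = \frac{4304}{53} - 308 = - \frac{12020}{53} \approx -226.79$)
$\frac{1}{C + M{\left(21 \right)}} = \frac{1}{- \frac{12020}{53} + \left(3 + \frac{14}{21}\right)} = \frac{1}{- \frac{12020}{53} + \left(3 + 14 \cdot \frac{1}{21}\right)} = \frac{1}{- \frac{12020}{53} + \left(3 + \frac{2}{3}\right)} = \frac{1}{- \frac{12020}{53} + \frac{11}{3}} = \frac{1}{- \frac{35477}{159}} = - \frac{159}{35477}$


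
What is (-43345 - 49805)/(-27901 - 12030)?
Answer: 93150/39931 ≈ 2.3328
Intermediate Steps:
(-43345 - 49805)/(-27901 - 12030) = -93150/(-39931) = -93150*(-1/39931) = 93150/39931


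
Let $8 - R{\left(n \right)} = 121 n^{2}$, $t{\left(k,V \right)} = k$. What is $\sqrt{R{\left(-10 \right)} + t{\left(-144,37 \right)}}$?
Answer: $2 i \sqrt{3059} \approx 110.62 i$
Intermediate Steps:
$R{\left(n \right)} = 8 - 121 n^{2}$
$\sqrt{R{\left(-10 \right)} + t{\left(-144,37 \right)}} = \sqrt{\left(8 - 121 \left(-10\right)^{2}\right) - 144} = \sqrt{\left(8 - 12100\right) - 144} = \sqrt{-12092 - 144} = \sqrt{-12236} = 2 i \sqrt{3059}$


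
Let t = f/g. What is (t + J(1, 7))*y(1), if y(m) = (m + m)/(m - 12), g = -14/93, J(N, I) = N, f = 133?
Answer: 1765/11 ≈ 160.45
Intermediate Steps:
g = -14/93 (g = -14*1/93 = -14/93 ≈ -0.15054)
y(m) = 2*m/(-12 + m) (y(m) = (2*m)/(-12 + m) = 2*m/(-12 + m))
t = -1767/2 (t = 133/(-14/93) = 133*(-93/14) = -1767/2 ≈ -883.50)
(t + J(1, 7))*y(1) = (-1767/2 + 1)*(2*1/(-12 + 1)) = -1765/(-11) = -1765*(-1)/11 = -1765/2*(-2/11) = 1765/11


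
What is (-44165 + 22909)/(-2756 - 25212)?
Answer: 2657/3496 ≈ 0.76001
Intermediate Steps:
(-44165 + 22909)/(-2756 - 25212) = -21256/(-27968) = -21256*(-1/27968) = 2657/3496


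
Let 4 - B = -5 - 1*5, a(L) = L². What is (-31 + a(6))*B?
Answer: 70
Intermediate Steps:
B = 14 (B = 4 - (-5 - 1*5) = 4 - (-5 - 5) = 4 - 1*(-10) = 4 + 10 = 14)
(-31 + a(6))*B = (-31 + 6²)*14 = (-31 + 36)*14 = 5*14 = 70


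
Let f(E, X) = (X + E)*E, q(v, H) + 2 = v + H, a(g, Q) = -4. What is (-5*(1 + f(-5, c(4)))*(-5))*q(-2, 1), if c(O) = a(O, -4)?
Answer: -3450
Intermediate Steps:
q(v, H) = -2 + H + v (q(v, H) = -2 + (v + H) = -2 + (H + v) = -2 + H + v)
c(O) = -4
f(E, X) = E*(E + X) (f(E, X) = (E + X)*E = E*(E + X))
(-5*(1 + f(-5, c(4)))*(-5))*q(-2, 1) = (-5*(1 - 5*(-5 - 4))*(-5))*(-2 + 1 - 2) = (-5*(1 - 5*(-9))*(-5))*(-3) = (-5*(1 + 45)*(-5))*(-3) = (-5*46*(-5))*(-3) = -230*(-5)*(-3) = 1150*(-3) = -3450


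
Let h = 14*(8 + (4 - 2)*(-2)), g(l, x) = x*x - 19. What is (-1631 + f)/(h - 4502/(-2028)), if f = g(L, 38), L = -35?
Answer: -208884/59035 ≈ -3.5383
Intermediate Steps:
g(l, x) = -19 + x² (g(l, x) = x² - 19 = -19 + x²)
f = 1425 (f = -19 + 38² = -19 + 1444 = 1425)
h = 56 (h = 14*(8 + 2*(-2)) = 14*(8 - 4) = 14*4 = 56)
(-1631 + f)/(h - 4502/(-2028)) = (-1631 + 1425)/(56 - 4502/(-2028)) = -206/(56 - 4502*(-1/2028)) = -206/(56 + 2251/1014) = -206/59035/1014 = -206*1014/59035 = -208884/59035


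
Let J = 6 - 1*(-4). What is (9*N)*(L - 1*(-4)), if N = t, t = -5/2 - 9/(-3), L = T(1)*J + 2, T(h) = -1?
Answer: -18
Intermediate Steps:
J = 10 (J = 6 + 4 = 10)
L = -8 (L = -1*10 + 2 = -10 + 2 = -8)
t = ½ (t = -5*½ - 9*(-⅓) = -5/2 + 3 = ½ ≈ 0.50000)
N = ½ ≈ 0.50000
(9*N)*(L - 1*(-4)) = (9*(½))*(-8 - 1*(-4)) = 9*(-8 + 4)/2 = (9/2)*(-4) = -18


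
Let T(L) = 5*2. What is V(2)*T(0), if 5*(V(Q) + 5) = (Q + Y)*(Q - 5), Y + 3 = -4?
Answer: -20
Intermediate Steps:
Y = -7 (Y = -3 - 4 = -7)
T(L) = 10
V(Q) = -5 + (-7 + Q)*(-5 + Q)/5 (V(Q) = -5 + ((Q - 7)*(Q - 5))/5 = -5 + ((-7 + Q)*(-5 + Q))/5 = -5 + (-7 + Q)*(-5 + Q)/5)
V(2)*T(0) = (2 - 12/5*2 + (⅕)*2²)*10 = (2 - 24/5 + (⅕)*4)*10 = (2 - 24/5 + ⅘)*10 = -2*10 = -20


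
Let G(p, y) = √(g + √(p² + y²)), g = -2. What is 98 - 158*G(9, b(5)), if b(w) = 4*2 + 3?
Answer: 98 - 158*√(-2 + √202) ≈ -454.16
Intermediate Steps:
b(w) = 11 (b(w) = 8 + 3 = 11)
G(p, y) = √(-2 + √(p² + y²))
98 - 158*G(9, b(5)) = 98 - 158*√(-2 + √(9² + 11²)) = 98 - 158*√(-2 + √(81 + 121)) = 98 - 158*√(-2 + √202)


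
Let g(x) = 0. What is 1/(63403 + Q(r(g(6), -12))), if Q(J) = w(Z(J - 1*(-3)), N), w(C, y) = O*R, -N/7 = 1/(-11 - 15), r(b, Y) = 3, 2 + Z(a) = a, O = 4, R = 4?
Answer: 1/63419 ≈ 1.5768e-5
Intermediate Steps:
Z(a) = -2 + a
N = 7/26 (N = -7/(-11 - 15) = -7/(-26) = -7*(-1/26) = 7/26 ≈ 0.26923)
w(C, y) = 16 (w(C, y) = 4*4 = 16)
Q(J) = 16
1/(63403 + Q(r(g(6), -12))) = 1/(63403 + 16) = 1/63419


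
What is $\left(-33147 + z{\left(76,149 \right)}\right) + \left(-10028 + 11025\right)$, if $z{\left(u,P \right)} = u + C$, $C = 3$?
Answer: $-32071$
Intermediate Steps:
$z{\left(u,P \right)} = 3 + u$ ($z{\left(u,P \right)} = u + 3 = 3 + u$)
$\left(-33147 + z{\left(76,149 \right)}\right) + \left(-10028 + 11025\right) = \left(-33147 + \left(3 + 76\right)\right) + \left(-10028 + 11025\right) = \left(-33147 + 79\right) + 997 = -33068 + 997 = -32071$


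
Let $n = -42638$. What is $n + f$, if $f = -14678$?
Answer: $-57316$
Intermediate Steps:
$n + f = -42638 - 14678 = -57316$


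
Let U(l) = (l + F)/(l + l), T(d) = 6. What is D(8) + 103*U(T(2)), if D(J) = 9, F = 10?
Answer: 439/3 ≈ 146.33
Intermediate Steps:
U(l) = (10 + l)/(2*l) (U(l) = (l + 10)/(l + l) = (10 + l)/((2*l)) = (10 + l)*(1/(2*l)) = (10 + l)/(2*l))
D(8) + 103*U(T(2)) = 9 + 103*((1/2)*(10 + 6)/6) = 9 + 103*((1/2)*(1/6)*16) = 9 + 103*(4/3) = 9 + 412/3 = 439/3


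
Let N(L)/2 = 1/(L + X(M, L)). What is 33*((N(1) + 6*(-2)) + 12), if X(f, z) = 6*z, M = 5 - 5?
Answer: 66/7 ≈ 9.4286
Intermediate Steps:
M = 0
N(L) = 2/(7*L) (N(L) = 2/(L + 6*L) = 2/((7*L)) = 2*(1/(7*L)) = 2/(7*L))
33*((N(1) + 6*(-2)) + 12) = 33*(((2/7)/1 + 6*(-2)) + 12) = 33*(((2/7)*1 - 12) + 12) = 33*((2/7 - 12) + 12) = 33*(-82/7 + 12) = 33*(2/7) = 66/7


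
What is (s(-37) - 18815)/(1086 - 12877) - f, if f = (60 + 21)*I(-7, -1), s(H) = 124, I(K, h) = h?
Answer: 973762/11791 ≈ 82.585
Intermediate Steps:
f = -81 (f = (60 + 21)*(-1) = 81*(-1) = -81)
(s(-37) - 18815)/(1086 - 12877) - f = (124 - 18815)/(1086 - 12877) - 1*(-81) = -18691/(-11791) + 81 = -18691*(-1/11791) + 81 = 18691/11791 + 81 = 973762/11791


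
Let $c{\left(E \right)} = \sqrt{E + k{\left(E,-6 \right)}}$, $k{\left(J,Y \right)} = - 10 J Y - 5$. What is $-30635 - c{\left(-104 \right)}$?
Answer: $-30635 - i \sqrt{6349} \approx -30635.0 - 79.681 i$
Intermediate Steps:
$k{\left(J,Y \right)} = -5 - 10 J Y$ ($k{\left(J,Y \right)} = - 10 J Y - 5 = -5 - 10 J Y$)
$c{\left(E \right)} = \sqrt{-5 + 61 E}$ ($c{\left(E \right)} = \sqrt{E - \left(5 + 10 E \left(-6\right)\right)} = \sqrt{E + \left(-5 + 60 E\right)} = \sqrt{-5 + 61 E}$)
$-30635 - c{\left(-104 \right)} = -30635 - \sqrt{-5 + 61 \left(-104\right)} = -30635 - \sqrt{-5 - 6344} = -30635 - \sqrt{-6349} = -30635 - i \sqrt{6349}$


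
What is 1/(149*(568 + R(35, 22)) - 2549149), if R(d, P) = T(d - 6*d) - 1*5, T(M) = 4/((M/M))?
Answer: -1/2464666 ≈ -4.0573e-7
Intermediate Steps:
T(M) = 4 (T(M) = 4/1 = 4*1 = 4)
R(d, P) = -1 (R(d, P) = 4 - 1*5 = 4 - 5 = -1)
1/(149*(568 + R(35, 22)) - 2549149) = 1/(149*(568 - 1) - 2549149) = 1/(149*567 - 2549149) = 1/(84483 - 2549149) = 1/(-2464666) = -1/2464666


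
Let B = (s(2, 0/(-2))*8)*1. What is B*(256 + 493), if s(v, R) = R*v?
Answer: 0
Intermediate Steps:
B = 0 (B = (((0/(-2))*2)*8)*1 = (((0*(-1/2))*2)*8)*1 = ((0*2)*8)*1 = (0*8)*1 = 0*1 = 0)
B*(256 + 493) = 0*(256 + 493) = 0*749 = 0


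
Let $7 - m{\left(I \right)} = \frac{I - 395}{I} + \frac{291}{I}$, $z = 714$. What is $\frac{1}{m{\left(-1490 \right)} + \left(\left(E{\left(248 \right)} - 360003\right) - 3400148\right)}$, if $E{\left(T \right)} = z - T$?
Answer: $- \frac{745}{2800960907} \approx -2.6598 \cdot 10^{-7}$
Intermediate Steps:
$E{\left(T \right)} = 714 - T$
$m{\left(I \right)} = 7 - \frac{291}{I} - \frac{-395 + I}{I}$ ($m{\left(I \right)} = 7 - \left(\frac{I - 395}{I} + \frac{291}{I}\right) = 7 - \left(\frac{-395 + I}{I} + \frac{291}{I}\right) = 7 - \left(\frac{291}{I} + \frac{-395 + I}{I}\right) = 7 - \frac{291}{I} - \frac{-395 + I}{I}$)
$\frac{1}{m{\left(-1490 \right)} + \left(\left(E{\left(248 \right)} - 360003\right) - 3400148\right)} = \frac{1}{\left(6 + \frac{104}{-1490}\right) + \left(\left(\left(714 - 248\right) - 360003\right) - 3400148\right)} = \frac{1}{\left(6 + 104 \left(- \frac{1}{1490}\right)\right) + \left(\left(\left(714 - 248\right) - 360003\right) - 3400148\right)} = \frac{1}{\left(6 - \frac{52}{745}\right) + \left(\left(466 - 360003\right) - 3400148\right)} = \frac{1}{\frac{4418}{745} - 3759685} = \frac{1}{- \frac{2800960907}{745}} = - \frac{745}{2800960907}$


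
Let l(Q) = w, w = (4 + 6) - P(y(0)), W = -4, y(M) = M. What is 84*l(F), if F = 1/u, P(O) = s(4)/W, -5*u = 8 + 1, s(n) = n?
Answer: 924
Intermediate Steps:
u = -9/5 (u = -(8 + 1)/5 = -⅕*9 = -9/5 ≈ -1.8000)
P(O) = -1 (P(O) = 4/(-4) = 4*(-¼) = -1)
F = -5/9 (F = 1/(-9/5) = -5/9 ≈ -0.55556)
w = 11 (w = (4 + 6) - 1*(-1) = 10 + 1 = 11)
l(Q) = 11
84*l(F) = 84*11 = 924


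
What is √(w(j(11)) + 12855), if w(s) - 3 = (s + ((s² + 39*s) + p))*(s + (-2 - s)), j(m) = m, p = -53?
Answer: √11842 ≈ 108.82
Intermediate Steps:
w(s) = 109 - 80*s - 2*s² (w(s) = 3 + (s + ((s² + 39*s) - 53))*(s + (-2 - s)) = 3 + (s + (-53 + s² + 39*s))*(-2) = 3 + (-53 + s² + 40*s)*(-2) = 3 + (106 - 80*s - 2*s²) = 109 - 80*s - 2*s²)
√(w(j(11)) + 12855) = √((109 - 80*11 - 2*11²) + 12855) = √((109 - 880 - 2*121) + 12855) = √((109 - 880 - 242) + 12855) = √(-1013 + 12855) = √11842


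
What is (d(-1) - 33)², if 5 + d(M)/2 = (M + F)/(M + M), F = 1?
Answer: 1849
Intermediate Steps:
d(M) = -10 + (1 + M)/M (d(M) = -10 + 2*((M + 1)/(M + M)) = -10 + 2*((1 + M)/((2*M))) = -10 + 2*((1 + M)*(1/(2*M))) = -10 + 2*((1 + M)/(2*M)) = -10 + (1 + M)/M)
(d(-1) - 33)² = ((-9 + 1/(-1)) - 33)² = ((-9 - 1) - 33)² = (-10 - 33)² = (-43)² = 1849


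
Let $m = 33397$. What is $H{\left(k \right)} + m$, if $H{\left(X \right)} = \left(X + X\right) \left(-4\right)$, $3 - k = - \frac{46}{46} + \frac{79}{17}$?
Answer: $\frac{567837}{17} \approx 33402.0$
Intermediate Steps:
$k = - \frac{11}{17}$ ($k = 3 - \left(- \frac{46}{46} + \frac{79}{17}\right) = 3 - \left(\left(-46\right) \frac{1}{46} + 79 \cdot \frac{1}{17}\right) = 3 - \left(-1 + \frac{79}{17}\right) = 3 - \frac{62}{17} = - \frac{11}{17} \approx -0.64706$)
$H{\left(X \right)} = - 8 X$ ($H{\left(X \right)} = 2 X \left(-4\right) = - 8 X$)
$H{\left(k \right)} + m = \left(-8\right) \left(- \frac{11}{17}\right) + 33397 = \frac{88}{17} + 33397 = \frac{567837}{17}$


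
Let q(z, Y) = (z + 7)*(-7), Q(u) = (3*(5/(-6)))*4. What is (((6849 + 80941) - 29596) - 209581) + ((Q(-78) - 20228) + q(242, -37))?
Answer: -173368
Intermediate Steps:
Q(u) = -10 (Q(u) = (3*(5*(-1/6)))*4 = (3*(-5/6))*4 = -5/2*4 = -10)
q(z, Y) = -49 - 7*z (q(z, Y) = (7 + z)*(-7) = -49 - 7*z)
(((6849 + 80941) - 29596) - 209581) + ((Q(-78) - 20228) + q(242, -37)) = (((6849 + 80941) - 29596) - 209581) + ((-10 - 20228) + (-49 - 7*242)) = ((87790 - 29596) - 209581) + (-20238 + (-49 - 1694)) = (58194 - 209581) + (-20238 - 1743) = -151387 - 21981 = -173368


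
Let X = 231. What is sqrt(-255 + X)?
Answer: 2*I*sqrt(6) ≈ 4.899*I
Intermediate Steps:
sqrt(-255 + X) = sqrt(-255 + 231) = sqrt(-24) = 2*I*sqrt(6)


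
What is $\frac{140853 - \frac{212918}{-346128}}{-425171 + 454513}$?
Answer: $\frac{24376690051}{5078043888} \approx 4.8004$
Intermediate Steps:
$\frac{140853 - \frac{212918}{-346128}}{-425171 + 454513} = \frac{140853 - - \frac{106459}{173064}}{29342} = \left(140853 + \frac{106459}{173064}\right) \frac{1}{29342} = \frac{24376690051}{173064} \cdot \frac{1}{29342} = \frac{24376690051}{5078043888}$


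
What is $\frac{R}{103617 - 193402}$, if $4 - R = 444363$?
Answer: $\frac{444359}{89785} \approx 4.9491$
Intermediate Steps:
$R = -444359$ ($R = 4 - 444363 = -444359$)
$\frac{R}{103617 - 193402} = - \frac{444359}{103617 - 193402} = - \frac{444359}{-89785} = \left(-444359\right) \left(- \frac{1}{89785}\right) = \frac{444359}{89785}$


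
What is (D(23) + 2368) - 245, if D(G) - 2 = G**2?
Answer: 2654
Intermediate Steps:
D(G) = 2 + G**2
(D(23) + 2368) - 245 = ((2 + 23**2) + 2368) - 245 = ((2 + 529) + 2368) - 245 = (531 + 2368) - 245 = 2899 - 245 = 2654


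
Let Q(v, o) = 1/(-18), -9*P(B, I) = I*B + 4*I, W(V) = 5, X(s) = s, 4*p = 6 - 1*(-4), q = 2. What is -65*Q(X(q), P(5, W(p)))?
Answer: 65/18 ≈ 3.6111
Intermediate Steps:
p = 5/2 (p = (6 - 1*(-4))/4 = (6 + 4)/4 = (¼)*10 = 5/2 ≈ 2.5000)
P(B, I) = -4*I/9 - B*I/9 (P(B, I) = -(I*B + 4*I)/9 = -(B*I + 4*I)/9 = -(4*I + B*I)/9 = -4*I/9 - B*I/9)
Q(v, o) = -1/18
-65*Q(X(q), P(5, W(p))) = -65*(-1/18) = 65/18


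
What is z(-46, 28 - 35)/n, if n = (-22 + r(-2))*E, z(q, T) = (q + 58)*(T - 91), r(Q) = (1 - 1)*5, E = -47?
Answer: -588/517 ≈ -1.1373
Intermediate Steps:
r(Q) = 0 (r(Q) = 0*5 = 0)
z(q, T) = (-91 + T)*(58 + q) (z(q, T) = (58 + q)*(-91 + T) = (-91 + T)*(58 + q))
n = 1034 (n = (-22 + 0)*(-47) = -22*(-47) = 1034)
z(-46, 28 - 35)/n = (-5278 - 91*(-46) + 58*(28 - 35) + (28 - 35)*(-46))/1034 = (-5278 + 4186 + 58*(-7) - 7*(-46))*(1/1034) = (-5278 + 4186 - 406 + 322)*(1/1034) = -1176*1/1034 = -588/517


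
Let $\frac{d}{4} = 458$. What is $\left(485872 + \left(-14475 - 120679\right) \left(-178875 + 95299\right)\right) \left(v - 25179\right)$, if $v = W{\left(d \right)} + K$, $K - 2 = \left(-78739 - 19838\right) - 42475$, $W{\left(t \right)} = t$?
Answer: $-1857047676744672$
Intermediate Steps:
$d = 1832$ ($d = 4 \cdot 458 = 1832$)
$K = -141050$ ($K = 2 - 141052 = -141050$)
$v = -139218$ ($v = 1832 - 141050 = -139218$)
$\left(485872 + \left(-14475 - 120679\right) \left(-178875 + 95299\right)\right) \left(v - 25179\right) = \left(485872 + \left(-14475 - 120679\right) \left(-178875 + 95299\right)\right) \left(-139218 - 25179\right) = \left(485872 - -11295630704\right) \left(-164397\right) = \left(485872 + 11295630704\right) \left(-164397\right) = 11296116576 \left(-164397\right) = -1857047676744672$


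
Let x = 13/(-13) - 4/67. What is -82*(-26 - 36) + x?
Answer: 340557/67 ≈ 5082.9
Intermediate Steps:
x = -71/67 (x = 13*(-1/13) - 4*1/67 = -1 - 4/67 = -71/67 ≈ -1.0597)
-82*(-26 - 36) + x = -82*(-26 - 36) - 71/67 = -82*(-62) - 71/67 = 5084 - 71/67 = 340557/67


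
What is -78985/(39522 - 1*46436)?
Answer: 78985/6914 ≈ 11.424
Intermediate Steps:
-78985/(39522 - 1*46436) = -78985/(39522 - 46436) = -78985/(-6914) = -78985*(-1/6914) = 78985/6914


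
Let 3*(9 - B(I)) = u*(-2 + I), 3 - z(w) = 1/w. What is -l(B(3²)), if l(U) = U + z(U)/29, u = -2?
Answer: -49109/3567 ≈ -13.768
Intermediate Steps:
z(w) = 3 - 1/w
B(I) = 23/3 + 2*I/3 (B(I) = 9 - (-2)*(-2 + I)/3 = 9 - (4 - 2*I)/3 = 9 + (-4/3 + 2*I/3) = 23/3 + 2*I/3)
l(U) = 3/29 + U - 1/(29*U) (l(U) = U + (3 - 1/U)/29 = U + (3 - 1/U)*(1/29) = U + (3/29 - 1/(29*U)) = 3/29 + U - 1/(29*U))
-l(B(3²)) = -(3/29 + (23/3 + (⅔)*3²) - 1/(29*(23/3 + (⅔)*3²))) = -(3/29 + (23/3 + (⅔)*9) - 1/(29*(23/3 + (⅔)*9))) = -(3/29 + (23/3 + 6) - 1/(29*(23/3 + 6))) = -(3/29 + 41/3 - 1/(29*41/3)) = -(3/29 + 41/3 - 1/29*3/41) = -(3/29 + 41/3 - 3/1189) = -1*49109/3567 = -49109/3567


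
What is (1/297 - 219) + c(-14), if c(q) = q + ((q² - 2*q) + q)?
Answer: -6830/297 ≈ -22.997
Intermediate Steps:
c(q) = q² (c(q) = q + (q² - q) = q²)
(1/297 - 219) + c(-14) = (1/297 - 219) + (-14)² = (1/297 - 219) + 196 = -65042/297 + 196 = -6830/297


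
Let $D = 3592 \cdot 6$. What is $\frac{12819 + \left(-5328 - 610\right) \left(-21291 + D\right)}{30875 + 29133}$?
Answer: $- \frac{1536999}{60008} \approx -25.613$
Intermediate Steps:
$D = 21552$
$\frac{12819 + \left(-5328 - 610\right) \left(-21291 + D\right)}{30875 + 29133} = \frac{12819 + \left(-5328 - 610\right) \left(-21291 + 21552\right)}{30875 + 29133} = \frac{12819 - 1549818}{60008} = \left(12819 - 1549818\right) \frac{1}{60008} = \left(-1536999\right) \frac{1}{60008} = - \frac{1536999}{60008}$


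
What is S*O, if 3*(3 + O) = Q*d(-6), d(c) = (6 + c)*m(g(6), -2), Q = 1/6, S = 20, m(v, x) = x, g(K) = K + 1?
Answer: -60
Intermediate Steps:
g(K) = 1 + K
Q = ⅙ ≈ 0.16667
d(c) = -12 - 2*c (d(c) = (6 + c)*(-2) = -12 - 2*c)
O = -3 (O = -3 + ((-12 - 2*(-6))/6)/3 = -3 + ((-12 + 12)/6)/3 = -3 + ((⅙)*0)/3 = -3 + (⅓)*0 = -3 + 0 = -3)
S*O = 20*(-3) = -60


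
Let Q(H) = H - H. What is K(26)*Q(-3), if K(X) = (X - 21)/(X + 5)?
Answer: 0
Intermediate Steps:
K(X) = (-21 + X)/(5 + X)
Q(H) = 0
K(26)*Q(-3) = ((-21 + 26)/(5 + 26))*0 = (5/31)*0 = 0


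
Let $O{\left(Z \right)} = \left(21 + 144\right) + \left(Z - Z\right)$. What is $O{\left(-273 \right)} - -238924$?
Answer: $239089$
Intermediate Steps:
$O{\left(Z \right)} = 165$ ($O{\left(Z \right)} = 165 + 0 = 165$)
$O{\left(-273 \right)} - -238924 = 165 - -238924 = 165 + 238924 = 239089$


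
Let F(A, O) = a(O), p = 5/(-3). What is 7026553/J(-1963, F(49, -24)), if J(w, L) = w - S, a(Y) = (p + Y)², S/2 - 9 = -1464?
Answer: 7026553/947 ≈ 7419.8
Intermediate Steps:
S = -2910 (S = 18 + 2*(-1464) = 18 - 2928 = -2910)
p = -5/3 (p = 5*(-⅓) = -5/3 ≈ -1.6667)
a(Y) = (-5/3 + Y)²
F(A, O) = (-5 + 3*O)²/9
J(w, L) = 2910 + w (J(w, L) = w - 1*(-2910) = w + 2910 = 2910 + w)
7026553/J(-1963, F(49, -24)) = 7026553/(2910 - 1963) = 7026553/947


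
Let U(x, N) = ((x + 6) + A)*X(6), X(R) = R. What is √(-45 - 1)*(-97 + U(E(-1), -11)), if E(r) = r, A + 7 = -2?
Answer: -121*I*√46 ≈ -820.66*I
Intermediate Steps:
A = -9 (A = -7 - 2 = -9)
U(x, N) = -18 + 6*x (U(x, N) = ((x + 6) - 9)*6 = ((6 + x) - 9)*6 = (-3 + x)*6 = -18 + 6*x)
√(-45 - 1)*(-97 + U(E(-1), -11)) = √(-45 - 1)*(-97 + (-18 + 6*(-1))) = √(-46)*(-97 + (-18 - 6)) = (I*√46)*(-97 - 24) = (I*√46)*(-121) = -121*I*√46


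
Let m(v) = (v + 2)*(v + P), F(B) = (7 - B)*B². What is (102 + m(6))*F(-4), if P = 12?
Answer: 43296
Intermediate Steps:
F(B) = B²*(7 - B)
m(v) = (2 + v)*(12 + v) (m(v) = (v + 2)*(v + 12) = (2 + v)*(12 + v))
(102 + m(6))*F(-4) = (102 + (24 + 6² + 14*6))*((-4)²*(7 - 1*(-4))) = (102 + (24 + 36 + 84))*(16*(7 + 4)) = (102 + 144)*(16*11) = 246*176 = 43296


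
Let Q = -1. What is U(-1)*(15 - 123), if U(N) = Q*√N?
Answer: 108*I ≈ 108.0*I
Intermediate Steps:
U(N) = -√N
U(-1)*(15 - 123) = (-√(-1))*(15 - 123) = -I*(-108) = 108*I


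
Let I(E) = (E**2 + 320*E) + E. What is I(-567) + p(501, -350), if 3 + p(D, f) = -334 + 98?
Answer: 139243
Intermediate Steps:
I(E) = E**2 + 321*E
p(D, f) = -239 (p(D, f) = -3 + (-334 + 98) = -3 - 236 = -239)
I(-567) + p(501, -350) = -567*(321 - 567) - 239 = -567*(-246) - 239 = 139482 - 239 = 139243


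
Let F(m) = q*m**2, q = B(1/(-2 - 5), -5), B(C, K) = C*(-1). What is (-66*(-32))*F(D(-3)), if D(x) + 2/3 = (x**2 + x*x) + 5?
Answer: 3160256/21 ≈ 1.5049e+5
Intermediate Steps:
D(x) = 13/3 + 2*x**2 (D(x) = -2/3 + ((x**2 + x*x) + 5) = -2/3 + ((x**2 + x**2) + 5) = -2/3 + (2*x**2 + 5) = -2/3 + (5 + 2*x**2) = 13/3 + 2*x**2)
B(C, K) = -C
q = 1/7 (q = -1/(-2 - 5) = -1/(-7) = -1*(-1/7) = 1/7 ≈ 0.14286)
F(m) = m**2/7
(-66*(-32))*F(D(-3)) = (-66*(-32))*((13/3 + 2*(-3)**2)**2/7) = 2112*((13/3 + 2*9)**2/7) = 2112*((13/3 + 18)**2/7) = 2112*((67/3)**2/7) = 2112*((1/7)*(4489/9)) = 2112*(4489/63) = 3160256/21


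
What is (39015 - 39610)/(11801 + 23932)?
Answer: -595/35733 ≈ -0.016651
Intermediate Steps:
(39015 - 39610)/(11801 + 23932) = -595/35733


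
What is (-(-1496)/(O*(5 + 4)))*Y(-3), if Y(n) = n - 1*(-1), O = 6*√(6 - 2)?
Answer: -748/27 ≈ -27.704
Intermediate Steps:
O = 12 (O = 6*√4 = 6*2 = 12)
Y(n) = 1 + n (Y(n) = n + 1 = 1 + n)
(-(-1496)/(O*(5 + 4)))*Y(-3) = (-(-1496)/(12*(5 + 4)))*(1 - 3) = -(-1496)/(12*9)*(-2) = -(-1496)/108*(-2) = -44*(-17/54)*(-2) = (374/27)*(-2) = -748/27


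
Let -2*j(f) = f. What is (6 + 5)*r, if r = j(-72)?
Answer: 396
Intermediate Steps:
j(f) = -f/2
r = 36 (r = -½*(-72) = 36)
(6 + 5)*r = (6 + 5)*36 = 11*36 = 396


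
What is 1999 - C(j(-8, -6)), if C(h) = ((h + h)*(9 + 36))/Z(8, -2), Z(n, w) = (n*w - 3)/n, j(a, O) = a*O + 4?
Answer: 75421/19 ≈ 3969.5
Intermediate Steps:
j(a, O) = 4 + O*a (j(a, O) = O*a + 4 = 4 + O*a)
Z(n, w) = (-3 + n*w)/n
C(h) = -720*h/19 (C(h) = ((h + h)*(9 + 36))/(-2 - 3/8) = ((2*h)*45)/(-2 - 3*⅛) = (90*h)/(-2 - 3/8) = (90*h)/(-19/8) = (90*h)*(-8/19) = -720*h/19)
1999 - C(j(-8, -6)) = 1999 - (-720)*(4 - 6*(-8))/19 = 1999 - (-720)*(4 + 48)/19 = 1999 - (-720)*52/19 = 1999 - 1*(-37440/19) = 1999 + 37440/19 = 75421/19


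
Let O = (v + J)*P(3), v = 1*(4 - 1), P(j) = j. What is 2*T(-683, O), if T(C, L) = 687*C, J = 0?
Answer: -938442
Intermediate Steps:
v = 3 (v = 1*3 = 3)
O = 9 (O = (3 + 0)*3 = 3*3 = 9)
2*T(-683, O) = 2*(687*(-683)) = 2*(-469221) = -938442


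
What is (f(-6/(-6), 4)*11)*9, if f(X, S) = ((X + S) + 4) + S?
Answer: 1287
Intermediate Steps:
f(X, S) = 4 + X + 2*S (f(X, S) = ((S + X) + 4) + S = (4 + S + X) + S = 4 + X + 2*S)
(f(-6/(-6), 4)*11)*9 = ((4 - 6/(-6) + 2*4)*11)*9 = ((4 - 6*(-⅙) + 8)*11)*9 = ((4 + 1 + 8)*11)*9 = (13*11)*9 = 143*9 = 1287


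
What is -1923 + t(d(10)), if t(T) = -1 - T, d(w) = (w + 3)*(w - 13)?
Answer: -1885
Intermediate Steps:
d(w) = (-13 + w)*(3 + w) (d(w) = (3 + w)*(-13 + w) = (-13 + w)*(3 + w))
-1923 + t(d(10)) = -1923 + (-1 - (-39 + 10**2 - 10*10)) = -1923 + (-1 - (-39 + 100 - 100)) = -1923 + (-1 - 1*(-39)) = -1923 + (-1 + 39) = -1923 + 38 = -1885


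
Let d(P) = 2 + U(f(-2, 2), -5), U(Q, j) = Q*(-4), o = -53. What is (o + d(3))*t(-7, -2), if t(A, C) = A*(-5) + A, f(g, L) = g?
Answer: -1204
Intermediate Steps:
U(Q, j) = -4*Q
t(A, C) = -4*A (t(A, C) = -5*A + A = -4*A)
d(P) = 10 (d(P) = 2 - 4*(-2) = 2 + 8 = 10)
(o + d(3))*t(-7, -2) = (-53 + 10)*(-4*(-7)) = -43*28 = -1204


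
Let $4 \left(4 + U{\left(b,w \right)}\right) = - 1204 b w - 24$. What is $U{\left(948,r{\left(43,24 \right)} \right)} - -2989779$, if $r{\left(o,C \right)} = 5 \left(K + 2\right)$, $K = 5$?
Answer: $-6997411$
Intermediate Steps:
$r{\left(o,C \right)} = 35$ ($r{\left(o,C \right)} = 5 \left(5 + 2\right) = 5 \cdot 7 = 35$)
$U{\left(b,w \right)} = -10 - 301 b w$ ($U{\left(b,w \right)} = -4 + \frac{- 1204 b w - 24}{4} = -4 + \frac{-24 - 1204 b w}{4} = -4 - \left(6 + 301 b w\right) = -10 - 301 b w$)
$U{\left(948,r{\left(43,24 \right)} \right)} - -2989779 = \left(-10 - 285348 \cdot 35\right) - -2989779 = \left(-10 - 9987180\right) + 2989779 = -9987190 + 2989779 = -6997411$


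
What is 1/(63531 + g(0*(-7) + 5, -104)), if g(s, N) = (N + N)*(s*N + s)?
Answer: 1/170651 ≈ 5.8599e-6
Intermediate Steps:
g(s, N) = 2*N*(s + N*s) (g(s, N) = (2*N)*(N*s + s) = (2*N)*(s + N*s) = 2*N*(s + N*s))
1/(63531 + g(0*(-7) + 5, -104)) = 1/(63531 + 2*(-104)*(0*(-7) + 5)*(1 - 104)) = 1/(63531 + 2*(-104)*(0 + 5)*(-103)) = 1/(63531 + 2*(-104)*5*(-103)) = 1/(63531 + 107120) = 1/170651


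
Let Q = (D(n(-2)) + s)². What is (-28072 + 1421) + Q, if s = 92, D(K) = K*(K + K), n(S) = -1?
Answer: -17815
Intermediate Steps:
D(K) = 2*K² (D(K) = K*(2*K) = 2*K²)
Q = 8836 (Q = (2*(-1)² + 92)² = (2*1 + 92)² = (2 + 92)² = 94² = 8836)
(-28072 + 1421) + Q = (-28072 + 1421) + 8836 = -26651 + 8836 = -17815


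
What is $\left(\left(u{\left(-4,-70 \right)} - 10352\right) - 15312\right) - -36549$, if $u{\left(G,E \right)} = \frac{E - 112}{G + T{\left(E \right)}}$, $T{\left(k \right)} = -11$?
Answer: $\frac{163457}{15} \approx 10897.0$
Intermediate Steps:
$u{\left(G,E \right)} = \frac{-112 + E}{-11 + G}$ ($u{\left(G,E \right)} = \frac{E - 112}{G - 11} = \frac{-112 + E}{-11 + G}$)
$\left(\left(u{\left(-4,-70 \right)} - 10352\right) - 15312\right) - -36549 = \left(\left(\frac{-112 - 70}{-11 - 4} - 10352\right) - 15312\right) - -36549 = \left(\left(\frac{1}{-15} \left(-182\right) - 10352\right) - 15312\right) + 36549 = \left(\left(\left(- \frac{1}{15}\right) \left(-182\right) - 10352\right) - 15312\right) + 36549 = \left(\left(\frac{182}{15} - 10352\right) - 15312\right) + 36549 = \left(- \frac{155098}{15} - 15312\right) + 36549 = - \frac{384778}{15} + 36549 = \frac{163457}{15}$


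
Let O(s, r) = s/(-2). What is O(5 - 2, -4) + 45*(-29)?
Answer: -2613/2 ≈ -1306.5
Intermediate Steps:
O(s, r) = -s/2 (O(s, r) = s*(-½) = -s/2)
O(5 - 2, -4) + 45*(-29) = -(5 - 2)/2 + 45*(-29) = -½*3 - 1305 = -3/2 - 1305 = -2613/2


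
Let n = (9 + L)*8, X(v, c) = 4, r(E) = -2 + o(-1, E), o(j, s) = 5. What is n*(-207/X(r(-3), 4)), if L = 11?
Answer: -8280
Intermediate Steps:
r(E) = 3 (r(E) = -2 + 5 = 3)
n = 160 (n = (9 + 11)*8 = 20*8 = 160)
n*(-207/X(r(-3), 4)) = 160*(-207/4) = -8280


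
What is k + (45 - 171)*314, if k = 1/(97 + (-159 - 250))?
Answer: -12343969/312 ≈ -39564.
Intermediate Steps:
k = -1/312 (k = 1/(97 - 409) = 1/(-312) = -1/312 ≈ -0.0032051)
k + (45 - 171)*314 = -1/312 + (45 - 171)*314 = -1/312 - 126*314 = -1/312 - 39564 = -12343969/312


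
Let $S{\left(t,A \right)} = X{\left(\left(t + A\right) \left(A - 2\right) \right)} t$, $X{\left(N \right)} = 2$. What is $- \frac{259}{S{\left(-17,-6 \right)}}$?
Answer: $\frac{259}{34} \approx 7.6176$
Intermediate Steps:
$S{\left(t,A \right)} = 2 t$
$- \frac{259}{S{\left(-17,-6 \right)}} = - \frac{259}{2 \left(-17\right)} = - \frac{259}{-34} = \left(-259\right) \left(- \frac{1}{34}\right) = \frac{259}{34}$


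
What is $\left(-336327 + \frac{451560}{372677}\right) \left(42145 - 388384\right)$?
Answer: $\frac{43397902965084741}{372677} \approx 1.1645 \cdot 10^{11}$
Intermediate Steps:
$\left(-336327 + \frac{451560}{372677}\right) \left(42145 - 388384\right) = \left(-336327 + 451560 \cdot \frac{1}{372677}\right) \left(-346239\right) = \left(-336327 + \frac{451560}{372677}\right) \left(-346239\right) = \left(- \frac{125340885819}{372677}\right) \left(-346239\right) = \frac{43397902965084741}{372677}$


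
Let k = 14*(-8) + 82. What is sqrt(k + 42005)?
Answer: 5*sqrt(1679) ≈ 204.88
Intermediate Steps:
k = -30 (k = -112 + 82 = -30)
sqrt(k + 42005) = sqrt(-30 + 42005) = sqrt(41975) = 5*sqrt(1679)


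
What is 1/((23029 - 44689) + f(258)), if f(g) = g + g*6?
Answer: -1/19854 ≈ -5.0368e-5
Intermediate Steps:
f(g) = 7*g (f(g) = g + 6*g = 7*g)
1/((23029 - 44689) + f(258)) = 1/((23029 - 44689) + 7*258) = 1/(-21660 + 1806) = 1/(-19854) = -1/19854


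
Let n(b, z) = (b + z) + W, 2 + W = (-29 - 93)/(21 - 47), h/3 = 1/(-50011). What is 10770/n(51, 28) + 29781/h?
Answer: -87873254534/177 ≈ -4.9646e+8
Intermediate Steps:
h = -3/50011 (h = 3/(-50011) = 3*(-1/50011) = -3/50011 ≈ -5.9987e-5)
W = 35/13 (W = -2 + (-29 - 93)/(21 - 47) = -2 - 122/(-26) = -2 - 122*(-1/26) = -2 + 61/13 = 35/13 ≈ 2.6923)
n(b, z) = 35/13 + b + z (n(b, z) = (b + z) + 35/13 = 35/13 + b + z)
10770/n(51, 28) + 29781/h = 10770/(35/13 + 51 + 28) + 29781/(-3/50011) = 10770/(1062/13) + 29781*(-50011/3) = 10770*(13/1062) - 496459197 = 23335/177 - 496459197 = -87873254534/177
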